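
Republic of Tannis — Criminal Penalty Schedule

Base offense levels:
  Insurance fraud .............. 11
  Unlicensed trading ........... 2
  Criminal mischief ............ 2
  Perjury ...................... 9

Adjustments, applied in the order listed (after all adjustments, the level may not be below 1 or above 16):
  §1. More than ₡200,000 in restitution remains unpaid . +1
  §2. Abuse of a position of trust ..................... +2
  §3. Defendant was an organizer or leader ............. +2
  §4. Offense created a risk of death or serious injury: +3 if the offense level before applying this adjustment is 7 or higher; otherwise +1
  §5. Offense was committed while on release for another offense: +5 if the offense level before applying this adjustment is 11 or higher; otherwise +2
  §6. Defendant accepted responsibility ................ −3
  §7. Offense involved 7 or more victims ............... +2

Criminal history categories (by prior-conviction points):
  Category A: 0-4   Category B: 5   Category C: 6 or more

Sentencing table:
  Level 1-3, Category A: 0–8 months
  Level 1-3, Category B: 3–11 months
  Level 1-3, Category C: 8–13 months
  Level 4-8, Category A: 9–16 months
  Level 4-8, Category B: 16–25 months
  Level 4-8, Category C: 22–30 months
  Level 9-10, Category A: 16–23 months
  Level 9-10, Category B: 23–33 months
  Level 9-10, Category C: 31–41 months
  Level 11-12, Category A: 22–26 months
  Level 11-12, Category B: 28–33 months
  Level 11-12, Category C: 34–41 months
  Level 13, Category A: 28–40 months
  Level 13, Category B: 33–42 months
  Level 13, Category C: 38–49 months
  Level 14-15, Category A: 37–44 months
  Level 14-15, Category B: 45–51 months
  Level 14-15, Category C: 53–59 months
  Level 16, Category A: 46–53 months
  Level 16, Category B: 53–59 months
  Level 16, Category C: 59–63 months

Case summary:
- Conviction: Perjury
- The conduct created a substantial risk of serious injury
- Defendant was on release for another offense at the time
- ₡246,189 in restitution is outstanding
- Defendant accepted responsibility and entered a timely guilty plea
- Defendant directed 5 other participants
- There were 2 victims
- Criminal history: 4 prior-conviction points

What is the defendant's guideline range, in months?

Base offense level for perjury: 9.
§1 applies: 9 + 1 = 10.
§2 does not apply.
§3 applies: 10 + 2 = 12.
§4 applies (level before this adjustment is 12 ≥ 7, so +3): 12 + 3 = 15.
§5 applies (level before this adjustment is 15 ≥ 11, so +5): 15 + 5 = 20.
§6 applies: 20 − 3 = 17.
Level 17 exceeds the maximum of 16; capped at 16.
Final offense level: 16.
Criminal history: 4 prior points → Category A (0-4).
Level 16 falls in the 16 band.
Grid: Level 16 × Category A = 46-53 months.

46-53 months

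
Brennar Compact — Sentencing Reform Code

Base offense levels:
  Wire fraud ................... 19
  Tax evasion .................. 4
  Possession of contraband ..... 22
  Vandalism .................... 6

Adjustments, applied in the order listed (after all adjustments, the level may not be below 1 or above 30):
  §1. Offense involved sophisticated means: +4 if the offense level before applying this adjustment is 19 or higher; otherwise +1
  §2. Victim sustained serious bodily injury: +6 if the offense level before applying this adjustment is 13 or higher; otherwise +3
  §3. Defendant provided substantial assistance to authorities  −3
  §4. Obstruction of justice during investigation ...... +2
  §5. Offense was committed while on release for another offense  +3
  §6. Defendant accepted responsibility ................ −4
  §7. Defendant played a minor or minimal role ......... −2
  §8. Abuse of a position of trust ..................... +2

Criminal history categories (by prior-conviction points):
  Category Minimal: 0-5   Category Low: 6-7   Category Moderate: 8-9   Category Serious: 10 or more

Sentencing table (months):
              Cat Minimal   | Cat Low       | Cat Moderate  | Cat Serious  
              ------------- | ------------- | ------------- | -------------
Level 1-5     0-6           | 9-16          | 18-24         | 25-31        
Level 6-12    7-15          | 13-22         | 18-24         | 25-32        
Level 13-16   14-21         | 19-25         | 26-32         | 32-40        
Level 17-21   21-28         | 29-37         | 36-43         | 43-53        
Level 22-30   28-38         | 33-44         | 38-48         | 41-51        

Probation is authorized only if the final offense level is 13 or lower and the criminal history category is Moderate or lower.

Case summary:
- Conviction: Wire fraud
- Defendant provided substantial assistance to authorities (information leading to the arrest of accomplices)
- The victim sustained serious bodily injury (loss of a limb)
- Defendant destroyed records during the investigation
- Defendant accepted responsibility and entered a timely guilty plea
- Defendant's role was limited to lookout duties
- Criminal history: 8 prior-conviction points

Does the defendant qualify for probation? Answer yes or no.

No

Base offense level for wire fraud: 19.
§1 does not apply.
§2 applies (level before this adjustment is 19 ≥ 13, so +6): 19 + 6 = 25.
§3 applies: 25 − 3 = 22.
§4 applies: 22 + 2 = 24.
§6 applies: 24 − 4 = 20.
§7 applies: 20 − 2 = 18.
Final offense level: 18.
Criminal history: 8 prior points → Category Moderate (8-9).
Level 18 falls in the 17-21 band.
Grid: Level 17-21 × Category Moderate = 36-43 months.
Probation check: level 18 > 13 and category Moderate ≤ Moderate → not eligible.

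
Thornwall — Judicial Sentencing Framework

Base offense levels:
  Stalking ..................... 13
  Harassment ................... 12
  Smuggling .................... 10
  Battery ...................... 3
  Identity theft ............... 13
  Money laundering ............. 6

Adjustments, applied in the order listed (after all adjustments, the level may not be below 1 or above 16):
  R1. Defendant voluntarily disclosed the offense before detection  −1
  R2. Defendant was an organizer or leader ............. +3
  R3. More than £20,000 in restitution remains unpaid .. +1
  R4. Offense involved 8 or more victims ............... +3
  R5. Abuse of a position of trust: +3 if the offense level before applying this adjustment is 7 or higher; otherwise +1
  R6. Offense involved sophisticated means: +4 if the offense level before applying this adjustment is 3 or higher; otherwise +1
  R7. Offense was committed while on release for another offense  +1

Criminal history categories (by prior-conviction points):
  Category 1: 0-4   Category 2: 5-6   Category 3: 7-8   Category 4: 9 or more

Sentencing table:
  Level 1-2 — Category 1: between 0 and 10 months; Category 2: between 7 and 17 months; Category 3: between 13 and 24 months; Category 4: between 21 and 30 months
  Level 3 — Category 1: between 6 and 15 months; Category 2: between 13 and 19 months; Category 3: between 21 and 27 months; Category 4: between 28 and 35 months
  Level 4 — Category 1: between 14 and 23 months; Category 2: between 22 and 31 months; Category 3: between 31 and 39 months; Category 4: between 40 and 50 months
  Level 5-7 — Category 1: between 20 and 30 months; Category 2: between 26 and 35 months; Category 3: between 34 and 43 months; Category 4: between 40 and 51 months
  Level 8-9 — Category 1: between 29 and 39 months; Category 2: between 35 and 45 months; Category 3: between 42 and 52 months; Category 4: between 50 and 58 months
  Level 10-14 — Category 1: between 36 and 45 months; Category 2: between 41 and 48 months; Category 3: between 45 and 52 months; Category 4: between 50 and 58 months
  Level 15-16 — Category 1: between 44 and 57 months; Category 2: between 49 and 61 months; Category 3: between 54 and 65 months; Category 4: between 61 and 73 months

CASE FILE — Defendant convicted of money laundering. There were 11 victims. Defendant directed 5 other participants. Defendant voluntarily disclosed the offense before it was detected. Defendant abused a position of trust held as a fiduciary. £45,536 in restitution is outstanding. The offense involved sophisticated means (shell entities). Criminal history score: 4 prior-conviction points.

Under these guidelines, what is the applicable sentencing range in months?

44-57 months

Base offense level for money laundering: 6.
R1 applies: 6 − 1 = 5.
R2 applies: 5 + 3 = 8.
R3 applies: 8 + 1 = 9.
R4 applies: 9 + 3 = 12.
R5 applies (level before this adjustment is 12 ≥ 7, so +3): 12 + 3 = 15.
R6 applies (level before this adjustment is 15 ≥ 3, so +4): 15 + 4 = 19.
R7 does not apply.
Level 19 exceeds the maximum of 16; capped at 16.
Final offense level: 16.
Criminal history: 4 prior points → Category 1 (0-4).
Level 16 falls in the 15-16 band.
Grid: Level 15-16 × Category 1 = 44-57 months.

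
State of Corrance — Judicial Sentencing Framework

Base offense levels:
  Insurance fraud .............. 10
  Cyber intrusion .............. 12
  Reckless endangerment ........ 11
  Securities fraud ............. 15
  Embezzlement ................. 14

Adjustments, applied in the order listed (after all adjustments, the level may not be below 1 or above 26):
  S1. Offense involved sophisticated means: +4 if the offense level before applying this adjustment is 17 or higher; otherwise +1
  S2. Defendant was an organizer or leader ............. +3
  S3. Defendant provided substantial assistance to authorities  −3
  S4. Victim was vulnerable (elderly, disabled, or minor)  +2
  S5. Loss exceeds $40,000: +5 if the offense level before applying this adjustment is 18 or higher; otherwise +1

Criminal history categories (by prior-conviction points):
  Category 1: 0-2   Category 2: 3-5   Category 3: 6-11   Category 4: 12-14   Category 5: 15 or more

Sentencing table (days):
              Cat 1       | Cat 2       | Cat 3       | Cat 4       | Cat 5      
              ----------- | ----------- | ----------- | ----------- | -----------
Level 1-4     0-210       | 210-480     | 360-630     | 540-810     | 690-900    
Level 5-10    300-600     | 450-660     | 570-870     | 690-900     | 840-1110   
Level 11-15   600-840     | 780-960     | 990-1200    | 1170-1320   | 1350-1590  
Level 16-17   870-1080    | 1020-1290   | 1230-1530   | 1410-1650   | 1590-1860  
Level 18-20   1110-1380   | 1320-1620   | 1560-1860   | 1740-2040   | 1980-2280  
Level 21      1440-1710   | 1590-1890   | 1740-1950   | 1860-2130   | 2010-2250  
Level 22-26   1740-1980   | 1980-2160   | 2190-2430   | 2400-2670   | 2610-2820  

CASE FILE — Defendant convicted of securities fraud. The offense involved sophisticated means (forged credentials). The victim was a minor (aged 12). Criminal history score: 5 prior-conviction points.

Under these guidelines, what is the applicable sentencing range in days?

1320-1620 days

Base offense level for securities fraud: 15.
S1 applies (level before this adjustment is 15 < 17, so +1): 15 + 1 = 16.
S2 does not apply.
S3 does not apply.
S4 applies: 16 + 2 = 18.
Final offense level: 18.
Criminal history: 5 prior points → Category 2 (3-5).
Level 18 falls in the 18-20 band.
Grid: Level 18-20 × Category 2 = 1320-1620 days.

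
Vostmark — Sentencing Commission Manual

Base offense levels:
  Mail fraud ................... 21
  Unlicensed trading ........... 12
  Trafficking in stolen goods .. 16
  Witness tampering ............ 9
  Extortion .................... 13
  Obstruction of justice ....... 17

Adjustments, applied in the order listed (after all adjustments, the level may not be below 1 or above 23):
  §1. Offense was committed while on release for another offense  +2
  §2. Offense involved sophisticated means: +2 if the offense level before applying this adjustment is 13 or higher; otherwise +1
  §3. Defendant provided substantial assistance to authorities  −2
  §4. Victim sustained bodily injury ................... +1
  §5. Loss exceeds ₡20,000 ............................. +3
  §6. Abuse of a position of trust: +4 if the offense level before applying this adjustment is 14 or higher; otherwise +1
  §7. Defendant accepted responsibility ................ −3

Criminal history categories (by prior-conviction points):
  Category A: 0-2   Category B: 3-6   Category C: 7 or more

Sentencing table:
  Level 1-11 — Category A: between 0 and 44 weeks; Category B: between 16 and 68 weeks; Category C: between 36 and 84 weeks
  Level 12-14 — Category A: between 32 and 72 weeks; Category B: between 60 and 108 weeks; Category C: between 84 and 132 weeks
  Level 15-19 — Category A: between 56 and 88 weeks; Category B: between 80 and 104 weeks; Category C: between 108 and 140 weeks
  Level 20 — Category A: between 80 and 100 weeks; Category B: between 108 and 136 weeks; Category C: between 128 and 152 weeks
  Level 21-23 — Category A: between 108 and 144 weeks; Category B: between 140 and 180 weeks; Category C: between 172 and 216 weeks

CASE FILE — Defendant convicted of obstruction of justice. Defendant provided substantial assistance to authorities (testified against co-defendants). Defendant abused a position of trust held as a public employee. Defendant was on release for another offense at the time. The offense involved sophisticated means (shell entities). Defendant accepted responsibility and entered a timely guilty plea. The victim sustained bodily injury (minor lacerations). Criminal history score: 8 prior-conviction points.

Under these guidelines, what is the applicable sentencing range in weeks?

Base offense level for obstruction of justice: 17.
§1 applies: 17 + 2 = 19.
§2 applies (level before this adjustment is 19 ≥ 13, so +2): 19 + 2 = 21.
§3 applies: 21 − 2 = 19.
§4 applies: 19 + 1 = 20.
§6 applies (level before this adjustment is 20 ≥ 14, so +4): 20 + 4 = 24.
§7 applies: 24 − 3 = 21.
Final offense level: 21.
Criminal history: 8 prior points → Category C (7+).
Level 21 falls in the 21-23 band.
Grid: Level 21-23 × Category C = 172-216 weeks.

172-216 weeks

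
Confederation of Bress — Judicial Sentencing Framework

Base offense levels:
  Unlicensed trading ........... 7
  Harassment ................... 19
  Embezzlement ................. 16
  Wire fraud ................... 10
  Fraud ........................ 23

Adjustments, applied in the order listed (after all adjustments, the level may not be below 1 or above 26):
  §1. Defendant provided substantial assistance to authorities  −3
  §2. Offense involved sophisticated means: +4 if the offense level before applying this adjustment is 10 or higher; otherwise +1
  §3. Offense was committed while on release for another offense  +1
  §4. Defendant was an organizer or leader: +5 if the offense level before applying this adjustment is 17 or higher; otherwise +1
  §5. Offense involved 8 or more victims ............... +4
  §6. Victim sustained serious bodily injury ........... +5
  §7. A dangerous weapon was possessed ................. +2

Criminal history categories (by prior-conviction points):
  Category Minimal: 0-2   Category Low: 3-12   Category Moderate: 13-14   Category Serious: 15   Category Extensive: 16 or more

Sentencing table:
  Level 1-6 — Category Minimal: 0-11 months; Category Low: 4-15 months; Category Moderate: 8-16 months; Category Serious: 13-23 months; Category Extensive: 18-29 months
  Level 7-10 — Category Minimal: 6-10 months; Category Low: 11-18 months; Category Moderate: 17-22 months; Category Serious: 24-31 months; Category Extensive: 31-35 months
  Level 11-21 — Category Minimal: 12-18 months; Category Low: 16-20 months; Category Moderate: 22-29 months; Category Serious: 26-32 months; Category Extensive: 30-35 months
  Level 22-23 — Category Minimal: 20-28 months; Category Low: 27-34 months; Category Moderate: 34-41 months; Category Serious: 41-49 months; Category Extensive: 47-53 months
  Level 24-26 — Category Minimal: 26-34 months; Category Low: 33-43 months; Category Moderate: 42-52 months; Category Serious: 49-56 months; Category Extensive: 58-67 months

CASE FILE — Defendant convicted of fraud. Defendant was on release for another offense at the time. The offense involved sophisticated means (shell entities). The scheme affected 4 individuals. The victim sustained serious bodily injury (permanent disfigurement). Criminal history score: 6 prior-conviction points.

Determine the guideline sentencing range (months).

33-43 months

Base offense level for fraud: 23.
§1 does not apply.
§2 applies (level before this adjustment is 23 ≥ 10, so +4): 23 + 4 = 27.
§3 applies: 27 + 1 = 28.
§4 does not apply.
§5 does not apply.
§6 applies: 28 + 5 = 33.
Level 33 exceeds the maximum of 26; capped at 26.
Final offense level: 26.
Criminal history: 6 prior points → Category Low (3-12).
Level 26 falls in the 24-26 band.
Grid: Level 24-26 × Category Low = 33-43 months.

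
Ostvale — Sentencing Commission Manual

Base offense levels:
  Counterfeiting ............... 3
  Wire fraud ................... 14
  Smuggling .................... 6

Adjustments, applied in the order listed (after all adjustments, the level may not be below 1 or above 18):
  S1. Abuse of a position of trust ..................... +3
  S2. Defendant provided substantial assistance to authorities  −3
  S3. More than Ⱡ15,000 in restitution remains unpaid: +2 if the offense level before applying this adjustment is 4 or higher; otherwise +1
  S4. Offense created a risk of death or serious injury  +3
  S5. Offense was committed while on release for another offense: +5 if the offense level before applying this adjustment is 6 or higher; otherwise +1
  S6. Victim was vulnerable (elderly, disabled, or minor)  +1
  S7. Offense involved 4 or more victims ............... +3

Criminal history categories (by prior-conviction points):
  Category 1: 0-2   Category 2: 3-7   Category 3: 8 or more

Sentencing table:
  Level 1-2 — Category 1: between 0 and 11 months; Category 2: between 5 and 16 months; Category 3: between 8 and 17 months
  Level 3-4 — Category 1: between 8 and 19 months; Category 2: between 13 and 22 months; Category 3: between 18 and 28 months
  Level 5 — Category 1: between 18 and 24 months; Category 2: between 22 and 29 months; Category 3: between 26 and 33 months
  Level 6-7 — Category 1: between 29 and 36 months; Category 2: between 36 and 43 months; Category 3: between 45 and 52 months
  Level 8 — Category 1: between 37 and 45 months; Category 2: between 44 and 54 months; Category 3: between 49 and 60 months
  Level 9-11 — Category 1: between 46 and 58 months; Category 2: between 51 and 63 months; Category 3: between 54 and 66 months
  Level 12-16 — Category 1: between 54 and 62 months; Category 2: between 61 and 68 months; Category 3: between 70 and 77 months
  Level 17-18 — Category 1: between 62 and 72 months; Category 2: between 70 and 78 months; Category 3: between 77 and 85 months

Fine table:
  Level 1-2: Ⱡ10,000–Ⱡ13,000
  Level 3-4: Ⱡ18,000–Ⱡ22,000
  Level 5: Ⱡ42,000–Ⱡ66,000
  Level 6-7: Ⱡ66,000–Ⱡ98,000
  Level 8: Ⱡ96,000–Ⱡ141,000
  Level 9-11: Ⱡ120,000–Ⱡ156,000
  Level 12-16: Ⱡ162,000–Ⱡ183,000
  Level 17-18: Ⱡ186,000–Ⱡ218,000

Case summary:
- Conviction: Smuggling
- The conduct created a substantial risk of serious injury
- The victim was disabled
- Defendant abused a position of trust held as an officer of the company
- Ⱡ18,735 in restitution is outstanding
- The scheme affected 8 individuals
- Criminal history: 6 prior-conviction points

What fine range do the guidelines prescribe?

Ⱡ186,000–Ⱡ218,000

Base offense level for smuggling: 6.
S1 applies: 6 + 3 = 9.
S3 applies (level before this adjustment is 9 ≥ 4, so +2): 9 + 2 = 11.
S4 applies: 11 + 3 = 14.
S5 does not apply.
S6 applies: 14 + 1 = 15.
S7 applies: 15 + 3 = 18.
Final offense level: 18.
Level 18 falls in the 17-18 band.
Fine table: Level 17-18 → Ⱡ186,000–Ⱡ218,000.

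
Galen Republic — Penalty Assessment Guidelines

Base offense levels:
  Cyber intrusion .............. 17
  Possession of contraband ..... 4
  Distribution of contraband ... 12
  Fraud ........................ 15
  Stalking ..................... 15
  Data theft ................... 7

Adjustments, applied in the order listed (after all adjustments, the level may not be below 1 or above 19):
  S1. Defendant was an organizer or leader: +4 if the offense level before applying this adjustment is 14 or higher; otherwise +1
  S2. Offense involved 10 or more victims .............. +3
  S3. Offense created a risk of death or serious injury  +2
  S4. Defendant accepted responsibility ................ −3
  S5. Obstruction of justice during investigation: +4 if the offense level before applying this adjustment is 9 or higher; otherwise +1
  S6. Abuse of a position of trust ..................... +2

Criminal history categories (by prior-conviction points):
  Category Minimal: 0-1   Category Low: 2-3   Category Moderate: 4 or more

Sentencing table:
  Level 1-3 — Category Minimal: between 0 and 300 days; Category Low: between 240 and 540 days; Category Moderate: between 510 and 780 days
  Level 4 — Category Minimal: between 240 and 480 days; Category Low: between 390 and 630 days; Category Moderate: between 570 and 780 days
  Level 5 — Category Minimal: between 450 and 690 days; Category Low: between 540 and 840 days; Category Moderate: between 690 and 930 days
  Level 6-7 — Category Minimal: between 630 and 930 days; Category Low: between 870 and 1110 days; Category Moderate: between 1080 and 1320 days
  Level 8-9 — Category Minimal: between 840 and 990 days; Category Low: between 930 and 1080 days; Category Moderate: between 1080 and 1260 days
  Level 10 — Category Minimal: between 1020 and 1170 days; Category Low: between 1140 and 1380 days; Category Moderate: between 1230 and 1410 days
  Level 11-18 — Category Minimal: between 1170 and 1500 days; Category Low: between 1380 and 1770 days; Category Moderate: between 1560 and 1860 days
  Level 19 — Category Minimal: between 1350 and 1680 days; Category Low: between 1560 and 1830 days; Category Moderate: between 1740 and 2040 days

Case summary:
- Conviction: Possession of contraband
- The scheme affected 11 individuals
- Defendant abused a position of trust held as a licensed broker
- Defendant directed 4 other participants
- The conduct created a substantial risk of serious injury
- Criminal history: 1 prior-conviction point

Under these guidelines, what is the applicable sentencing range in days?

Base offense level for possession of contraband: 4.
S1 applies (level before this adjustment is 4 < 14, so +1): 4 + 1 = 5.
S2 applies: 5 + 3 = 8.
S3 applies: 8 + 2 = 10.
S4 does not apply.
S6 applies: 10 + 2 = 12.
Final offense level: 12.
Criminal history: 1 prior point → Category Minimal (0-1).
Level 12 falls in the 11-18 band.
Grid: Level 11-18 × Category Minimal = 1170-1500 days.

1170-1500 days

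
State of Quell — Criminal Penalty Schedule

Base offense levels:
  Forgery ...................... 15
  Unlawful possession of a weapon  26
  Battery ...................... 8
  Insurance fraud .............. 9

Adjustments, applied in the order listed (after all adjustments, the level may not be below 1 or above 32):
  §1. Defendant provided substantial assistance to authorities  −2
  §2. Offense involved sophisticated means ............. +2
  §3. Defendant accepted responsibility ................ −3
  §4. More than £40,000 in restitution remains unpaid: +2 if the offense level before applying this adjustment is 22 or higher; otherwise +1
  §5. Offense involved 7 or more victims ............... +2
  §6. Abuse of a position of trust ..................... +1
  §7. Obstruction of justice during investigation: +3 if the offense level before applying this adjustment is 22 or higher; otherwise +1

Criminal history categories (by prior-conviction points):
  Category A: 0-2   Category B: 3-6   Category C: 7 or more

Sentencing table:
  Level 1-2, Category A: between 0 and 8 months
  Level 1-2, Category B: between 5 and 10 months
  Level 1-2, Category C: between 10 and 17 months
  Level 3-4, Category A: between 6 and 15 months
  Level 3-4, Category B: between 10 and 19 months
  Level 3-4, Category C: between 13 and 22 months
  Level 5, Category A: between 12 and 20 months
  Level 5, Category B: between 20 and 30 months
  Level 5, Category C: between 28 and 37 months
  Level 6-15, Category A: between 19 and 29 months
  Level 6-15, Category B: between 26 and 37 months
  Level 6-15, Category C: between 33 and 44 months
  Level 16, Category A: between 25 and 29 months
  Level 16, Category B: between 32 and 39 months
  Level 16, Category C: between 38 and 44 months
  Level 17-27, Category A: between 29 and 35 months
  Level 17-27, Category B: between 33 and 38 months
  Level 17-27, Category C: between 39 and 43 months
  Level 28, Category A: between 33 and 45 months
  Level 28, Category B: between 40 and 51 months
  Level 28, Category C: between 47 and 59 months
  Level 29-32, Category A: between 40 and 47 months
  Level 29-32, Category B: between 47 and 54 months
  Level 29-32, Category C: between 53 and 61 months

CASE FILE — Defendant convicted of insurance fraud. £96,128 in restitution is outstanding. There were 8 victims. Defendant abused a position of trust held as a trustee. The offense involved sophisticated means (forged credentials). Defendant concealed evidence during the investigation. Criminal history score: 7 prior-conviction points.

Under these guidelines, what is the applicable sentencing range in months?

Base offense level for insurance fraud: 9.
§1 does not apply.
§2 applies: 9 + 2 = 11.
§3 does not apply.
§4 applies (level before this adjustment is 11 < 22, so +1): 11 + 1 = 12.
§5 applies: 12 + 2 = 14.
§6 applies: 14 + 1 = 15.
§7 applies (level before this adjustment is 15 < 22, so +1): 15 + 1 = 16.
Final offense level: 16.
Criminal history: 7 prior points → Category C (7+).
Level 16 falls in the 16 band.
Grid: Level 16 × Category C = 38-44 months.

38-44 months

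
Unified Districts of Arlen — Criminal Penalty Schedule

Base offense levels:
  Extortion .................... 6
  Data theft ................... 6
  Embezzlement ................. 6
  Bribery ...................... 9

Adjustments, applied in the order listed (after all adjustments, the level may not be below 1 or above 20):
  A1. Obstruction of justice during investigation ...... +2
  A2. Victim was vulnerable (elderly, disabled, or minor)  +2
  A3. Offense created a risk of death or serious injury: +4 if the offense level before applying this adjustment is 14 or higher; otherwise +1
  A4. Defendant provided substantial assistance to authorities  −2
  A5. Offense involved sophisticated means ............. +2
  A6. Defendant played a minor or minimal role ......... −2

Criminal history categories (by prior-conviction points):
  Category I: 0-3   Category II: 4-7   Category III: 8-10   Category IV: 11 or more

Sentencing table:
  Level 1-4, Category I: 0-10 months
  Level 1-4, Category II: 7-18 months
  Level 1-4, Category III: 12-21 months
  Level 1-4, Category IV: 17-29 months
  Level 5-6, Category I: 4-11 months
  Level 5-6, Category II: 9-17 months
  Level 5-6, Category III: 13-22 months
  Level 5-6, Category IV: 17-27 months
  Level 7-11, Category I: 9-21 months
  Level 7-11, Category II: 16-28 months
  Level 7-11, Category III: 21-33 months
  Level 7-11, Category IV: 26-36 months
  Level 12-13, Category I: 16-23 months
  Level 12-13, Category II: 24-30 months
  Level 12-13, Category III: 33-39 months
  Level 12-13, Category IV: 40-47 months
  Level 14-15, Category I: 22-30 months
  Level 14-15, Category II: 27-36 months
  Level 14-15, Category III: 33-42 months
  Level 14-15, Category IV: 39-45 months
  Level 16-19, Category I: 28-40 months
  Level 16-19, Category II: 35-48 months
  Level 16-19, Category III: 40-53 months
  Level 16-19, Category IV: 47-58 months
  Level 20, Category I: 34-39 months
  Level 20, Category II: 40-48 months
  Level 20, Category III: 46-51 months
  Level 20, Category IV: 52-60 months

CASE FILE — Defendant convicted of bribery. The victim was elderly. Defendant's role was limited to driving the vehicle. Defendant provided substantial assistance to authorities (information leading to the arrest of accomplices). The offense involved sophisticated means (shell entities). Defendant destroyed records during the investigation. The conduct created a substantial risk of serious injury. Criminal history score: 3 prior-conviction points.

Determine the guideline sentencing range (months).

Base offense level for bribery: 9.
A1 applies: 9 + 2 = 11.
A2 applies: 11 + 2 = 13.
A3 applies (level before this adjustment is 13 < 14, so +1): 13 + 1 = 14.
A4 applies: 14 − 2 = 12.
A5 applies: 12 + 2 = 14.
A6 applies: 14 − 2 = 12.
Final offense level: 12.
Criminal history: 3 prior points → Category I (0-3).
Level 12 falls in the 12-13 band.
Grid: Level 12-13 × Category I = 16-23 months.

16-23 months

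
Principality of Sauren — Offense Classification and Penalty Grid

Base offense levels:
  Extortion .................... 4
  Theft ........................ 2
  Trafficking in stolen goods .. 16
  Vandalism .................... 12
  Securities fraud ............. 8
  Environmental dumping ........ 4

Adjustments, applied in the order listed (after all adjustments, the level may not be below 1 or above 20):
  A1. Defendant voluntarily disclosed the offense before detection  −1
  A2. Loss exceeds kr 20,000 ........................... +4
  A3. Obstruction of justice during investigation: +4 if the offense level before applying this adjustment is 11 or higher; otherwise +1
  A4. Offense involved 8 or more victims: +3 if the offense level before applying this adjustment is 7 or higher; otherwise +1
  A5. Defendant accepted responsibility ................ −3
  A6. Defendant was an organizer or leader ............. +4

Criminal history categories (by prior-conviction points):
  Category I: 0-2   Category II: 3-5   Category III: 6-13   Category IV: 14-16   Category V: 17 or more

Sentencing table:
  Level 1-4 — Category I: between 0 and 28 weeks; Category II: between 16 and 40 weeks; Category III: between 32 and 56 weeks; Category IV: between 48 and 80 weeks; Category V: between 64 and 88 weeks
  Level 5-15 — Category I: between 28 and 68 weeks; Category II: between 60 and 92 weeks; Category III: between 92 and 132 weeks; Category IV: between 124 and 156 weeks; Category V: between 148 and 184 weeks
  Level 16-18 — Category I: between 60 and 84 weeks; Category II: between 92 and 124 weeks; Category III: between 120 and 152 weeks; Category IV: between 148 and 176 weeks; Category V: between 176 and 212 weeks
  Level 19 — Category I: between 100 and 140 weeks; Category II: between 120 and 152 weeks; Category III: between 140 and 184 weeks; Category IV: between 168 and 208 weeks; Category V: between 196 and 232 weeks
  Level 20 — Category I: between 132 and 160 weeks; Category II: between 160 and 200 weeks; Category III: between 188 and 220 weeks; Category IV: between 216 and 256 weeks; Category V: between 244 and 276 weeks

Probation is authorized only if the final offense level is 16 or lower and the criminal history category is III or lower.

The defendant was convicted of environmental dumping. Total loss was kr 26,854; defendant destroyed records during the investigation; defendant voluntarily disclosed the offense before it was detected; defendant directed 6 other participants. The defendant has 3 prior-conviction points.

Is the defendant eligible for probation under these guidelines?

Base offense level for environmental dumping: 4.
A1 applies: 4 − 1 = 3.
A2 applies: 3 + 4 = 7.
A3 applies (level before this adjustment is 7 < 11, so +1): 7 + 1 = 8.
A4 does not apply.
A5 does not apply.
A6 applies: 8 + 4 = 12.
Final offense level: 12.
Criminal history: 3 prior points → Category II (3-5).
Level 12 falls in the 5-15 band.
Grid: Level 5-15 × Category II = 60-92 weeks.
Probation check: level 12 ≤ 16 and category II ≤ III → eligible.

Yes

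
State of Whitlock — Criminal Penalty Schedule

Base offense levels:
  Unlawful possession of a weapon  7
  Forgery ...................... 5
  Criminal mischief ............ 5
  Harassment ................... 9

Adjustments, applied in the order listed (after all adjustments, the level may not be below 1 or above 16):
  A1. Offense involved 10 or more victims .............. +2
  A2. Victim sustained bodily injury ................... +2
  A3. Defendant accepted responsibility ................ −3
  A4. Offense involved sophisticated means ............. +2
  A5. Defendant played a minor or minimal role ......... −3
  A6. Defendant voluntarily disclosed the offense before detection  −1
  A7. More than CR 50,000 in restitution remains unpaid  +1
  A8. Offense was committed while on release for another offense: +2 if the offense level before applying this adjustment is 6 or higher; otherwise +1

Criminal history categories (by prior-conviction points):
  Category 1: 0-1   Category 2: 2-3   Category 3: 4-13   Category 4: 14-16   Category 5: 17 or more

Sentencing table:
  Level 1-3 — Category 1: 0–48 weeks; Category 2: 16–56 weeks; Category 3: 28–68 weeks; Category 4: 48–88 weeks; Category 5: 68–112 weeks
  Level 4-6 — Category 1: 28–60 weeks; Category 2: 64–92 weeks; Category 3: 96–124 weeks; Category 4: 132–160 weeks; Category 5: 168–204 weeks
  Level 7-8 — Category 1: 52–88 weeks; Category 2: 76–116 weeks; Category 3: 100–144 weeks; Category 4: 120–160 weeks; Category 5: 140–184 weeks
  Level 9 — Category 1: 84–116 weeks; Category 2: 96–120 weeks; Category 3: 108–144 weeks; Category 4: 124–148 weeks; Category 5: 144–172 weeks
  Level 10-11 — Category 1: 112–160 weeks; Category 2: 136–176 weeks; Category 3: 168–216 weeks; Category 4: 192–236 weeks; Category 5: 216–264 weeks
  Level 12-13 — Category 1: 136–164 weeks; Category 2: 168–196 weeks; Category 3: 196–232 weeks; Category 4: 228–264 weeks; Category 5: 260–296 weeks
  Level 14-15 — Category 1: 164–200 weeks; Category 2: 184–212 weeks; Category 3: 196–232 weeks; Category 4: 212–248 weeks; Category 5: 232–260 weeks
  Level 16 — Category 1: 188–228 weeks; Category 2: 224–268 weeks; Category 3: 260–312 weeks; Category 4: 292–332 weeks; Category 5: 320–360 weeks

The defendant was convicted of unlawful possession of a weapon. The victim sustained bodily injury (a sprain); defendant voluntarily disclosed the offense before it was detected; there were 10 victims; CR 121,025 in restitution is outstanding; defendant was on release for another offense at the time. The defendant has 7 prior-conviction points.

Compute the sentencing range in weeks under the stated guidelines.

196-232 weeks

Base offense level for unlawful possession of a weapon: 7.
A1 applies: 7 + 2 = 9.
A2 applies: 9 + 2 = 11.
A6 applies: 11 − 1 = 10.
A7 applies: 10 + 1 = 11.
A8 applies (level before this adjustment is 11 ≥ 6, so +2): 11 + 2 = 13.
Final offense level: 13.
Criminal history: 7 prior points → Category 3 (4-13).
Level 13 falls in the 12-13 band.
Grid: Level 12-13 × Category 3 = 196-232 weeks.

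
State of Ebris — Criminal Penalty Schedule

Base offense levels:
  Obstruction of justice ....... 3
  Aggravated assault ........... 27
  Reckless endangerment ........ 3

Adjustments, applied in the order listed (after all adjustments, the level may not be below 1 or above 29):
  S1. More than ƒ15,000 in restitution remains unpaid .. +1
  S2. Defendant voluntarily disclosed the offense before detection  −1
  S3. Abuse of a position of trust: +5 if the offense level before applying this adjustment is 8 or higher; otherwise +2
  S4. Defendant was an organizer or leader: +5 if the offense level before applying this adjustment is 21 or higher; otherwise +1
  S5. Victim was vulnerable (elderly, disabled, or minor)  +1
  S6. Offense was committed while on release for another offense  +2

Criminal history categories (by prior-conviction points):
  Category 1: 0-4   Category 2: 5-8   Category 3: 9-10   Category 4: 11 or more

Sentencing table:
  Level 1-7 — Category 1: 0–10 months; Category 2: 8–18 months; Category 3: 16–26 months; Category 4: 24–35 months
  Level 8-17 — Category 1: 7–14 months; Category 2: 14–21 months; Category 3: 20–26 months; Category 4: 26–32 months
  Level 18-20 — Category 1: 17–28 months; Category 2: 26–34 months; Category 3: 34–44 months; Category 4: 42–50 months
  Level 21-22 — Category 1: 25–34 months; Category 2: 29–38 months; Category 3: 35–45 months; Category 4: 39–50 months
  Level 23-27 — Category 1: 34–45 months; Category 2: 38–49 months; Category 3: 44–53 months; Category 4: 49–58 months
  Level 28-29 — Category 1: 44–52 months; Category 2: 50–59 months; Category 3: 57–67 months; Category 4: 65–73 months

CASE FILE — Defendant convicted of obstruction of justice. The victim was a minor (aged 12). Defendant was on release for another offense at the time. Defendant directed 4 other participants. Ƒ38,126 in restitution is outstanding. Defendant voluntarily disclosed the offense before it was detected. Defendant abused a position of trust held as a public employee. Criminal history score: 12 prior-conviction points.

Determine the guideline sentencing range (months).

Base offense level for obstruction of justice: 3.
S1 applies: 3 + 1 = 4.
S2 applies: 4 − 1 = 3.
S3 applies (level before this adjustment is 3 < 8, so +2): 3 + 2 = 5.
S4 applies (level before this adjustment is 5 < 21, so +1): 5 + 1 = 6.
S5 applies: 6 + 1 = 7.
S6 applies: 7 + 2 = 9.
Final offense level: 9.
Criminal history: 12 prior points → Category 4 (11+).
Level 9 falls in the 8-17 band.
Grid: Level 8-17 × Category 4 = 26-32 months.

26-32 months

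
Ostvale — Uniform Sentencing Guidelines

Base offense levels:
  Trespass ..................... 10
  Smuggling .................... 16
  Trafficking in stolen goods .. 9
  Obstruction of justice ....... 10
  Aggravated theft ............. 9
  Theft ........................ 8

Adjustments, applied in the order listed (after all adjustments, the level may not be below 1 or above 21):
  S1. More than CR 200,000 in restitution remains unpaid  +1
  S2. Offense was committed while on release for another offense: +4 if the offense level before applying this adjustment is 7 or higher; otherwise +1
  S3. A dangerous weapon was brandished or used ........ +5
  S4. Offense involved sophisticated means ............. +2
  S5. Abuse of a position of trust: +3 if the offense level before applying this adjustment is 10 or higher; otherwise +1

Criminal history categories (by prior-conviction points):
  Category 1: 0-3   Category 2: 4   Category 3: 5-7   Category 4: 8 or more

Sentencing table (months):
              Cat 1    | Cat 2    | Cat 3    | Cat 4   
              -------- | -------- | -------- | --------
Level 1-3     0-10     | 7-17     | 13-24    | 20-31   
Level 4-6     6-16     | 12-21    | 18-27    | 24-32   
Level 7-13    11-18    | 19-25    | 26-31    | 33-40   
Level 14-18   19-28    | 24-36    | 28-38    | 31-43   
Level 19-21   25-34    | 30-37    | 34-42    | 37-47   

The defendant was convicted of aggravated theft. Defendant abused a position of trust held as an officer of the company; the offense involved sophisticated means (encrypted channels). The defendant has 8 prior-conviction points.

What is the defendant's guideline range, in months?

31-43 months

Base offense level for aggravated theft: 9.
S4 applies: 9 + 2 = 11.
S5 applies (level before this adjustment is 11 ≥ 10, so +3): 11 + 3 = 14.
Final offense level: 14.
Criminal history: 8 prior points → Category 4 (8+).
Level 14 falls in the 14-18 band.
Grid: Level 14-18 × Category 4 = 31-43 months.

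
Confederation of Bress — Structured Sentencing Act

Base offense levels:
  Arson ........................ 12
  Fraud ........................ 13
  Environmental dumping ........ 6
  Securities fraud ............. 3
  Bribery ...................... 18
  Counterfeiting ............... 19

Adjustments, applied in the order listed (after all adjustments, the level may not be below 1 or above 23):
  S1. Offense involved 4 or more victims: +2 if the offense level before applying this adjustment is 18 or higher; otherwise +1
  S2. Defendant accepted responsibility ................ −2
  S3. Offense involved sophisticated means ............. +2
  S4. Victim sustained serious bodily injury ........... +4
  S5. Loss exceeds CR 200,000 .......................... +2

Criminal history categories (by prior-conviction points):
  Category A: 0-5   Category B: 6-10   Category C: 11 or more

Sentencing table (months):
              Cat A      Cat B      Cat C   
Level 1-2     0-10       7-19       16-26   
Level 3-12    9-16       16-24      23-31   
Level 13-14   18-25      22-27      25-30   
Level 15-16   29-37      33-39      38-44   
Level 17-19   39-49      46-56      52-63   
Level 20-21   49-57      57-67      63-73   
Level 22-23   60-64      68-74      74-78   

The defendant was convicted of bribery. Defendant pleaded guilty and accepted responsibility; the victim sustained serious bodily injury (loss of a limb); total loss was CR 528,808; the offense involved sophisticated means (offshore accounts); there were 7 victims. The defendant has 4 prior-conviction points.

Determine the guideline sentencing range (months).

Base offense level for bribery: 18.
S1 applies (level before this adjustment is 18 ≥ 18, so +2): 18 + 2 = 20.
S2 applies: 20 − 2 = 18.
S3 applies: 18 + 2 = 20.
S4 applies: 20 + 4 = 24.
S5 applies: 24 + 2 = 26.
Level 26 exceeds the maximum of 23; capped at 23.
Final offense level: 23.
Criminal history: 4 prior points → Category A (0-5).
Level 23 falls in the 22-23 band.
Grid: Level 22-23 × Category A = 60-64 months.

60-64 months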